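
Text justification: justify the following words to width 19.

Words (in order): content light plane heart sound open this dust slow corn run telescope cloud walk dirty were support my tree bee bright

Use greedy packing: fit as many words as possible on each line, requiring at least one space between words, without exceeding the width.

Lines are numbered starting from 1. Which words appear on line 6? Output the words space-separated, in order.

Answer: support my tree bee

Derivation:
Line 1: ['content', 'light', 'plane'] (min_width=19, slack=0)
Line 2: ['heart', 'sound', 'open'] (min_width=16, slack=3)
Line 3: ['this', 'dust', 'slow', 'corn'] (min_width=19, slack=0)
Line 4: ['run', 'telescope', 'cloud'] (min_width=19, slack=0)
Line 5: ['walk', 'dirty', 'were'] (min_width=15, slack=4)
Line 6: ['support', 'my', 'tree', 'bee'] (min_width=19, slack=0)
Line 7: ['bright'] (min_width=6, slack=13)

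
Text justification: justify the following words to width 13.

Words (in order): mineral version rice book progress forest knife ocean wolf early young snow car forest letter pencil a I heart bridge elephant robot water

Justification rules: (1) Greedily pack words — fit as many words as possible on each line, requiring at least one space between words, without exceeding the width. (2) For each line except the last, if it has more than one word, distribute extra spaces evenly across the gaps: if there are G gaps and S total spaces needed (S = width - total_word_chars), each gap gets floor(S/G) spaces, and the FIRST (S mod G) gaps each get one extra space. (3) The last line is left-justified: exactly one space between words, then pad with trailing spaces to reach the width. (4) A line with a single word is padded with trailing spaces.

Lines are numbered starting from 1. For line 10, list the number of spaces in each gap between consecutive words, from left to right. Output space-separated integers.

Answer: 2

Derivation:
Line 1: ['mineral'] (min_width=7, slack=6)
Line 2: ['version', 'rice'] (min_width=12, slack=1)
Line 3: ['book', 'progress'] (min_width=13, slack=0)
Line 4: ['forest', 'knife'] (min_width=12, slack=1)
Line 5: ['ocean', 'wolf'] (min_width=10, slack=3)
Line 6: ['early', 'young'] (min_width=11, slack=2)
Line 7: ['snow', 'car'] (min_width=8, slack=5)
Line 8: ['forest', 'letter'] (min_width=13, slack=0)
Line 9: ['pencil', 'a', 'I'] (min_width=10, slack=3)
Line 10: ['heart', 'bridge'] (min_width=12, slack=1)
Line 11: ['elephant'] (min_width=8, slack=5)
Line 12: ['robot', 'water'] (min_width=11, slack=2)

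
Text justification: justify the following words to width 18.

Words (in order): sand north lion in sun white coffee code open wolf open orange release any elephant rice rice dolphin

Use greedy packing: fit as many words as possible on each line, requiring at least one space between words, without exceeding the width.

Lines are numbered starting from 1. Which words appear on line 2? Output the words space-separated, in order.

Answer: sun white coffee

Derivation:
Line 1: ['sand', 'north', 'lion', 'in'] (min_width=18, slack=0)
Line 2: ['sun', 'white', 'coffee'] (min_width=16, slack=2)
Line 3: ['code', 'open', 'wolf'] (min_width=14, slack=4)
Line 4: ['open', 'orange'] (min_width=11, slack=7)
Line 5: ['release', 'any'] (min_width=11, slack=7)
Line 6: ['elephant', 'rice', 'rice'] (min_width=18, slack=0)
Line 7: ['dolphin'] (min_width=7, slack=11)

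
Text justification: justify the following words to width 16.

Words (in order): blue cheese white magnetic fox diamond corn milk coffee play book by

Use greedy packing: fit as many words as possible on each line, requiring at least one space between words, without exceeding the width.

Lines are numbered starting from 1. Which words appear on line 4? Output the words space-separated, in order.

Line 1: ['blue', 'cheese'] (min_width=11, slack=5)
Line 2: ['white', 'magnetic'] (min_width=14, slack=2)
Line 3: ['fox', 'diamond', 'corn'] (min_width=16, slack=0)
Line 4: ['milk', 'coffee', 'play'] (min_width=16, slack=0)
Line 5: ['book', 'by'] (min_width=7, slack=9)

Answer: milk coffee play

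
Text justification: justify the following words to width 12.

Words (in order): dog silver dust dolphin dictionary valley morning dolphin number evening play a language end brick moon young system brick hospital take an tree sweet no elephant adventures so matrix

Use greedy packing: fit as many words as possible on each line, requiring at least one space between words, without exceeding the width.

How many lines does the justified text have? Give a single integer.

Line 1: ['dog', 'silver'] (min_width=10, slack=2)
Line 2: ['dust', 'dolphin'] (min_width=12, slack=0)
Line 3: ['dictionary'] (min_width=10, slack=2)
Line 4: ['valley'] (min_width=6, slack=6)
Line 5: ['morning'] (min_width=7, slack=5)
Line 6: ['dolphin'] (min_width=7, slack=5)
Line 7: ['number'] (min_width=6, slack=6)
Line 8: ['evening', 'play'] (min_width=12, slack=0)
Line 9: ['a', 'language'] (min_width=10, slack=2)
Line 10: ['end', 'brick'] (min_width=9, slack=3)
Line 11: ['moon', 'young'] (min_width=10, slack=2)
Line 12: ['system', 'brick'] (min_width=12, slack=0)
Line 13: ['hospital'] (min_width=8, slack=4)
Line 14: ['take', 'an', 'tree'] (min_width=12, slack=0)
Line 15: ['sweet', 'no'] (min_width=8, slack=4)
Line 16: ['elephant'] (min_width=8, slack=4)
Line 17: ['adventures'] (min_width=10, slack=2)
Line 18: ['so', 'matrix'] (min_width=9, slack=3)
Total lines: 18

Answer: 18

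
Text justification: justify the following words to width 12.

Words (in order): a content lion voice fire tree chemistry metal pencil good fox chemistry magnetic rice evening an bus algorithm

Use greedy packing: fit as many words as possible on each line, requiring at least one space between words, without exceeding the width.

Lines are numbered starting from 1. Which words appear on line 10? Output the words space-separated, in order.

Line 1: ['a', 'content'] (min_width=9, slack=3)
Line 2: ['lion', 'voice'] (min_width=10, slack=2)
Line 3: ['fire', 'tree'] (min_width=9, slack=3)
Line 4: ['chemistry'] (min_width=9, slack=3)
Line 5: ['metal', 'pencil'] (min_width=12, slack=0)
Line 6: ['good', 'fox'] (min_width=8, slack=4)
Line 7: ['chemistry'] (min_width=9, slack=3)
Line 8: ['magnetic'] (min_width=8, slack=4)
Line 9: ['rice', 'evening'] (min_width=12, slack=0)
Line 10: ['an', 'bus'] (min_width=6, slack=6)
Line 11: ['algorithm'] (min_width=9, slack=3)

Answer: an bus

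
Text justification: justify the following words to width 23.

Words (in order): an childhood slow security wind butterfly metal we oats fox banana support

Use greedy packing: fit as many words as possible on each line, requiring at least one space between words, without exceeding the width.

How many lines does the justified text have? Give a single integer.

Line 1: ['an', 'childhood', 'slow'] (min_width=17, slack=6)
Line 2: ['security', 'wind', 'butterfly'] (min_width=23, slack=0)
Line 3: ['metal', 'we', 'oats', 'fox'] (min_width=17, slack=6)
Line 4: ['banana', 'support'] (min_width=14, slack=9)
Total lines: 4

Answer: 4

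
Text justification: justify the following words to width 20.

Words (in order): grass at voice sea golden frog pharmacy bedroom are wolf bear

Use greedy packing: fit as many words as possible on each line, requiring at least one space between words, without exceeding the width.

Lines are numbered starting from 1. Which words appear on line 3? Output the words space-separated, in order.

Line 1: ['grass', 'at', 'voice', 'sea'] (min_width=18, slack=2)
Line 2: ['golden', 'frog', 'pharmacy'] (min_width=20, slack=0)
Line 3: ['bedroom', 'are', 'wolf'] (min_width=16, slack=4)
Line 4: ['bear'] (min_width=4, slack=16)

Answer: bedroom are wolf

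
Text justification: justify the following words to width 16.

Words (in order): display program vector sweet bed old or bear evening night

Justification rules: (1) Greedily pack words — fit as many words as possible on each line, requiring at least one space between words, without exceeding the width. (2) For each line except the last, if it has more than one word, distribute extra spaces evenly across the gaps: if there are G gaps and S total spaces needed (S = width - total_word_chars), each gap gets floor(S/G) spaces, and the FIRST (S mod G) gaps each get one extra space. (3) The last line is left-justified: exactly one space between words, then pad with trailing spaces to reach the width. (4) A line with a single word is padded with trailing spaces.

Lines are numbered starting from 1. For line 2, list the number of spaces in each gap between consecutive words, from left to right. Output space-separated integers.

Answer: 1 1

Derivation:
Line 1: ['display', 'program'] (min_width=15, slack=1)
Line 2: ['vector', 'sweet', 'bed'] (min_width=16, slack=0)
Line 3: ['old', 'or', 'bear'] (min_width=11, slack=5)
Line 4: ['evening', 'night'] (min_width=13, slack=3)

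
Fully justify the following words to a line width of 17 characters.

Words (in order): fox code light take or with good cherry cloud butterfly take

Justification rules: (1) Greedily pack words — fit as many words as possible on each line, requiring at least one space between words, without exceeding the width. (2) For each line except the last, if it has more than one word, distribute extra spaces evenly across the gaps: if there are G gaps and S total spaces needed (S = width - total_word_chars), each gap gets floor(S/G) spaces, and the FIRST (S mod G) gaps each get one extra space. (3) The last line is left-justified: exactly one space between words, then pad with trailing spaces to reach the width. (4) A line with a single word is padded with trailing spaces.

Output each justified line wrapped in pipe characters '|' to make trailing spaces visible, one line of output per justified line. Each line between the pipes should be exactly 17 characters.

Line 1: ['fox', 'code', 'light'] (min_width=14, slack=3)
Line 2: ['take', 'or', 'with', 'good'] (min_width=17, slack=0)
Line 3: ['cherry', 'cloud'] (min_width=12, slack=5)
Line 4: ['butterfly', 'take'] (min_width=14, slack=3)

Answer: |fox   code  light|
|take or with good|
|cherry      cloud|
|butterfly take   |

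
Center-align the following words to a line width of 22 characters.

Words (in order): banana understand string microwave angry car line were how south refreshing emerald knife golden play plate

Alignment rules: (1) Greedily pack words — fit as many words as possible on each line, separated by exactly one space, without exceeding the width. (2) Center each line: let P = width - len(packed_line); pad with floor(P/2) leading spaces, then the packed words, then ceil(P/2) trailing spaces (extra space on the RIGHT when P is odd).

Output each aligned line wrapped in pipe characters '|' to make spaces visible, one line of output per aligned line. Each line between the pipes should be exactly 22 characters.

Answer: |  banana understand   |
|string microwave angry|
|  car line were how   |
|   south refreshing   |
| emerald knife golden |
|      play plate      |

Derivation:
Line 1: ['banana', 'understand'] (min_width=17, slack=5)
Line 2: ['string', 'microwave', 'angry'] (min_width=22, slack=0)
Line 3: ['car', 'line', 'were', 'how'] (min_width=17, slack=5)
Line 4: ['south', 'refreshing'] (min_width=16, slack=6)
Line 5: ['emerald', 'knife', 'golden'] (min_width=20, slack=2)
Line 6: ['play', 'plate'] (min_width=10, slack=12)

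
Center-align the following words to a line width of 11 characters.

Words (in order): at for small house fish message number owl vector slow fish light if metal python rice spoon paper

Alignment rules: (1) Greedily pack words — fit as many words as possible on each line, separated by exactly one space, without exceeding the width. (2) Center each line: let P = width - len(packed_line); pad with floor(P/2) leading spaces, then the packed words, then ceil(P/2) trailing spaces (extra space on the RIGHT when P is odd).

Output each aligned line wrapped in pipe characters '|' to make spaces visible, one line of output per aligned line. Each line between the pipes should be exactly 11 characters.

Line 1: ['at', 'for'] (min_width=6, slack=5)
Line 2: ['small', 'house'] (min_width=11, slack=0)
Line 3: ['fish'] (min_width=4, slack=7)
Line 4: ['message'] (min_width=7, slack=4)
Line 5: ['number', 'owl'] (min_width=10, slack=1)
Line 6: ['vector', 'slow'] (min_width=11, slack=0)
Line 7: ['fish', 'light'] (min_width=10, slack=1)
Line 8: ['if', 'metal'] (min_width=8, slack=3)
Line 9: ['python', 'rice'] (min_width=11, slack=0)
Line 10: ['spoon', 'paper'] (min_width=11, slack=0)

Answer: |  at for   |
|small house|
|   fish    |
|  message  |
|number owl |
|vector slow|
|fish light |
| if metal  |
|python rice|
|spoon paper|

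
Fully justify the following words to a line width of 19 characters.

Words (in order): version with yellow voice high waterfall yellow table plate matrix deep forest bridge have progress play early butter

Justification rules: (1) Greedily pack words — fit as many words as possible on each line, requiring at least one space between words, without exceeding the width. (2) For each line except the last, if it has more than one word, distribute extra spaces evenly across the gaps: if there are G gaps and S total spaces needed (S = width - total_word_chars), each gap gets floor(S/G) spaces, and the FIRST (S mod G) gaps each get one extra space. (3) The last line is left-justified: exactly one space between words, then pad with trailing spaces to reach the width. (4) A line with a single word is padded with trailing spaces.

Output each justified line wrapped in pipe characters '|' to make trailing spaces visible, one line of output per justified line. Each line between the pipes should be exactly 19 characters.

Line 1: ['version', 'with', 'yellow'] (min_width=19, slack=0)
Line 2: ['voice', 'high'] (min_width=10, slack=9)
Line 3: ['waterfall', 'yellow'] (min_width=16, slack=3)
Line 4: ['table', 'plate', 'matrix'] (min_width=18, slack=1)
Line 5: ['deep', 'forest', 'bridge'] (min_width=18, slack=1)
Line 6: ['have', 'progress', 'play'] (min_width=18, slack=1)
Line 7: ['early', 'butter'] (min_width=12, slack=7)

Answer: |version with yellow|
|voice          high|
|waterfall    yellow|
|table  plate matrix|
|deep  forest bridge|
|have  progress play|
|early butter       |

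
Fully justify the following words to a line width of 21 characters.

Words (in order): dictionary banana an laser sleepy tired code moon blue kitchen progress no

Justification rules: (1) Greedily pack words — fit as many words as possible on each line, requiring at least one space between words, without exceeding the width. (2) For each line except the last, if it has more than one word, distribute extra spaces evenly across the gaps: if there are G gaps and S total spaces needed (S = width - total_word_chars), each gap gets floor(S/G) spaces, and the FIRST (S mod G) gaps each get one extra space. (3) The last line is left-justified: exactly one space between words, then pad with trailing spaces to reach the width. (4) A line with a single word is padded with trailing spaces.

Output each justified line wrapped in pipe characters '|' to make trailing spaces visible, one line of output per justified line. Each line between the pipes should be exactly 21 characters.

Answer: |dictionary  banana an|
|laser   sleepy  tired|
|code     moon    blue|
|kitchen progress no  |

Derivation:
Line 1: ['dictionary', 'banana', 'an'] (min_width=20, slack=1)
Line 2: ['laser', 'sleepy', 'tired'] (min_width=18, slack=3)
Line 3: ['code', 'moon', 'blue'] (min_width=14, slack=7)
Line 4: ['kitchen', 'progress', 'no'] (min_width=19, slack=2)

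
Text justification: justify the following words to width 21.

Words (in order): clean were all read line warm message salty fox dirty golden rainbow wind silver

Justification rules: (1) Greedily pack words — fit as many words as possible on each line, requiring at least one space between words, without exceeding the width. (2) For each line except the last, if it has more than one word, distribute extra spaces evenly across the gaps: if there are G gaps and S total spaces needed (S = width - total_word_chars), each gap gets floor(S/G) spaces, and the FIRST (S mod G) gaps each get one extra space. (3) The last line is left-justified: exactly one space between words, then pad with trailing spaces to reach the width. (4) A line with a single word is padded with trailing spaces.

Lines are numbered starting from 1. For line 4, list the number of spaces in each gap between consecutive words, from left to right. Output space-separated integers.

Answer: 2 2

Derivation:
Line 1: ['clean', 'were', 'all', 'read'] (min_width=19, slack=2)
Line 2: ['line', 'warm', 'message'] (min_width=17, slack=4)
Line 3: ['salty', 'fox', 'dirty'] (min_width=15, slack=6)
Line 4: ['golden', 'rainbow', 'wind'] (min_width=19, slack=2)
Line 5: ['silver'] (min_width=6, slack=15)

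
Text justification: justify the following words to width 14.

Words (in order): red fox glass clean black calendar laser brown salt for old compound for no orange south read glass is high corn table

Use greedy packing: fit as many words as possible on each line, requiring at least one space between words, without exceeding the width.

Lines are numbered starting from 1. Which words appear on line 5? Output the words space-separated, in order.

Line 1: ['red', 'fox', 'glass'] (min_width=13, slack=1)
Line 2: ['clean', 'black'] (min_width=11, slack=3)
Line 3: ['calendar', 'laser'] (min_width=14, slack=0)
Line 4: ['brown', 'salt', 'for'] (min_width=14, slack=0)
Line 5: ['old', 'compound'] (min_width=12, slack=2)
Line 6: ['for', 'no', 'orange'] (min_width=13, slack=1)
Line 7: ['south', 'read'] (min_width=10, slack=4)
Line 8: ['glass', 'is', 'high'] (min_width=13, slack=1)
Line 9: ['corn', 'table'] (min_width=10, slack=4)

Answer: old compound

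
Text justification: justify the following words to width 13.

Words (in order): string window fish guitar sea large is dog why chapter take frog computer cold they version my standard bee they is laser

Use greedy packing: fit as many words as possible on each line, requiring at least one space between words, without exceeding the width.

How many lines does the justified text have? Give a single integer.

Answer: 10

Derivation:
Line 1: ['string', 'window'] (min_width=13, slack=0)
Line 2: ['fish', 'guitar'] (min_width=11, slack=2)
Line 3: ['sea', 'large', 'is'] (min_width=12, slack=1)
Line 4: ['dog', 'why'] (min_width=7, slack=6)
Line 5: ['chapter', 'take'] (min_width=12, slack=1)
Line 6: ['frog', 'computer'] (min_width=13, slack=0)
Line 7: ['cold', 'they'] (min_width=9, slack=4)
Line 8: ['version', 'my'] (min_width=10, slack=3)
Line 9: ['standard', 'bee'] (min_width=12, slack=1)
Line 10: ['they', 'is', 'laser'] (min_width=13, slack=0)
Total lines: 10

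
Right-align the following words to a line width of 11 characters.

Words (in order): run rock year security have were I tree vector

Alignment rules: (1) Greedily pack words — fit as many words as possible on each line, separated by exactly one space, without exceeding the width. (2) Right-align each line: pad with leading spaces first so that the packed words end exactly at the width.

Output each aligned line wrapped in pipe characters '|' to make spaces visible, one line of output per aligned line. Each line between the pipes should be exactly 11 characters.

Line 1: ['run', 'rock'] (min_width=8, slack=3)
Line 2: ['year'] (min_width=4, slack=7)
Line 3: ['security'] (min_width=8, slack=3)
Line 4: ['have', 'were', 'I'] (min_width=11, slack=0)
Line 5: ['tree', 'vector'] (min_width=11, slack=0)

Answer: |   run rock|
|       year|
|   security|
|have were I|
|tree vector|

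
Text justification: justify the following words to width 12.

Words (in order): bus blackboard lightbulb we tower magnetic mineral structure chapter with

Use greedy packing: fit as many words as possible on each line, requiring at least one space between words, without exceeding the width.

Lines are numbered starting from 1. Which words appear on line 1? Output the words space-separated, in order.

Line 1: ['bus'] (min_width=3, slack=9)
Line 2: ['blackboard'] (min_width=10, slack=2)
Line 3: ['lightbulb', 'we'] (min_width=12, slack=0)
Line 4: ['tower'] (min_width=5, slack=7)
Line 5: ['magnetic'] (min_width=8, slack=4)
Line 6: ['mineral'] (min_width=7, slack=5)
Line 7: ['structure'] (min_width=9, slack=3)
Line 8: ['chapter', 'with'] (min_width=12, slack=0)

Answer: bus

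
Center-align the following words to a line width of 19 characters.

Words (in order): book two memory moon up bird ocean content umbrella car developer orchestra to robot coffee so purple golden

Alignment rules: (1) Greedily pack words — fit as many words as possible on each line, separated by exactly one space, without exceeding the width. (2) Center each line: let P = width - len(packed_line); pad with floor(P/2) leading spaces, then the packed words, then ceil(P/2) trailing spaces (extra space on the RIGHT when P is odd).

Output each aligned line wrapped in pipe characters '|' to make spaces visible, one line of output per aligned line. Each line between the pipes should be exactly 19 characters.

Line 1: ['book', 'two', 'memory'] (min_width=15, slack=4)
Line 2: ['moon', 'up', 'bird', 'ocean'] (min_width=18, slack=1)
Line 3: ['content', 'umbrella'] (min_width=16, slack=3)
Line 4: ['car', 'developer'] (min_width=13, slack=6)
Line 5: ['orchestra', 'to', 'robot'] (min_width=18, slack=1)
Line 6: ['coffee', 'so', 'purple'] (min_width=16, slack=3)
Line 7: ['golden'] (min_width=6, slack=13)

Answer: |  book two memory  |
|moon up bird ocean |
| content umbrella  |
|   car developer   |
|orchestra to robot |
| coffee so purple  |
|      golden       |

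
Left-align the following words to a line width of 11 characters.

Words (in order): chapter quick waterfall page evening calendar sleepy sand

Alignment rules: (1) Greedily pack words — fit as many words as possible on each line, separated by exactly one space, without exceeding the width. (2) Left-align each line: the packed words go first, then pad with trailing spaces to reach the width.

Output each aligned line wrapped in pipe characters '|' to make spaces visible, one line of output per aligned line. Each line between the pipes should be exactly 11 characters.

Line 1: ['chapter'] (min_width=7, slack=4)
Line 2: ['quick'] (min_width=5, slack=6)
Line 3: ['waterfall'] (min_width=9, slack=2)
Line 4: ['page'] (min_width=4, slack=7)
Line 5: ['evening'] (min_width=7, slack=4)
Line 6: ['calendar'] (min_width=8, slack=3)
Line 7: ['sleepy', 'sand'] (min_width=11, slack=0)

Answer: |chapter    |
|quick      |
|waterfall  |
|page       |
|evening    |
|calendar   |
|sleepy sand|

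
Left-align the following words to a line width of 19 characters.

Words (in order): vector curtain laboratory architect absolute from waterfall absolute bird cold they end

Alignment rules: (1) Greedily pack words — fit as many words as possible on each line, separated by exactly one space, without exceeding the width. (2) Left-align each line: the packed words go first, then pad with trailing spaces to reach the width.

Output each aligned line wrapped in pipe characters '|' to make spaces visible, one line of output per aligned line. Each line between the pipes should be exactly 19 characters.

Answer: |vector curtain     |
|laboratory         |
|architect absolute |
|from waterfall     |
|absolute bird cold |
|they end           |

Derivation:
Line 1: ['vector', 'curtain'] (min_width=14, slack=5)
Line 2: ['laboratory'] (min_width=10, slack=9)
Line 3: ['architect', 'absolute'] (min_width=18, slack=1)
Line 4: ['from', 'waterfall'] (min_width=14, slack=5)
Line 5: ['absolute', 'bird', 'cold'] (min_width=18, slack=1)
Line 6: ['they', 'end'] (min_width=8, slack=11)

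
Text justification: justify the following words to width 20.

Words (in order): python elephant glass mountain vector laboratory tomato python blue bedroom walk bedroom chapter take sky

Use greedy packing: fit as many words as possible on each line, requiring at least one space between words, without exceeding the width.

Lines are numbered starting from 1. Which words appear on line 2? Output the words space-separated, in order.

Answer: glass mountain

Derivation:
Line 1: ['python', 'elephant'] (min_width=15, slack=5)
Line 2: ['glass', 'mountain'] (min_width=14, slack=6)
Line 3: ['vector', 'laboratory'] (min_width=17, slack=3)
Line 4: ['tomato', 'python', 'blue'] (min_width=18, slack=2)
Line 5: ['bedroom', 'walk', 'bedroom'] (min_width=20, slack=0)
Line 6: ['chapter', 'take', 'sky'] (min_width=16, slack=4)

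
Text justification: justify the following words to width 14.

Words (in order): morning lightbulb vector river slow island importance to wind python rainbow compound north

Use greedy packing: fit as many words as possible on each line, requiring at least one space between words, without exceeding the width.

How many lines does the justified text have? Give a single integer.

Answer: 8

Derivation:
Line 1: ['morning'] (min_width=7, slack=7)
Line 2: ['lightbulb'] (min_width=9, slack=5)
Line 3: ['vector', 'river'] (min_width=12, slack=2)
Line 4: ['slow', 'island'] (min_width=11, slack=3)
Line 5: ['importance', 'to'] (min_width=13, slack=1)
Line 6: ['wind', 'python'] (min_width=11, slack=3)
Line 7: ['rainbow'] (min_width=7, slack=7)
Line 8: ['compound', 'north'] (min_width=14, slack=0)
Total lines: 8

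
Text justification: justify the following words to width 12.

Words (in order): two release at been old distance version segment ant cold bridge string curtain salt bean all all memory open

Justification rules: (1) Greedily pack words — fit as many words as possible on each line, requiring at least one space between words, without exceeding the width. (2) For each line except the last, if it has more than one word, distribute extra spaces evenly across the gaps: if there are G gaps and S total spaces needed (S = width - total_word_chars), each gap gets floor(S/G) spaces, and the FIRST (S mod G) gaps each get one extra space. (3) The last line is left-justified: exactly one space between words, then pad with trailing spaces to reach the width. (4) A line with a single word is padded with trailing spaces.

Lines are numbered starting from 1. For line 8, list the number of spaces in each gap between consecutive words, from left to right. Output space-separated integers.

Answer: 1

Derivation:
Line 1: ['two', 'release'] (min_width=11, slack=1)
Line 2: ['at', 'been', 'old'] (min_width=11, slack=1)
Line 3: ['distance'] (min_width=8, slack=4)
Line 4: ['version'] (min_width=7, slack=5)
Line 5: ['segment', 'ant'] (min_width=11, slack=1)
Line 6: ['cold', 'bridge'] (min_width=11, slack=1)
Line 7: ['string'] (min_width=6, slack=6)
Line 8: ['curtain', 'salt'] (min_width=12, slack=0)
Line 9: ['bean', 'all', 'all'] (min_width=12, slack=0)
Line 10: ['memory', 'open'] (min_width=11, slack=1)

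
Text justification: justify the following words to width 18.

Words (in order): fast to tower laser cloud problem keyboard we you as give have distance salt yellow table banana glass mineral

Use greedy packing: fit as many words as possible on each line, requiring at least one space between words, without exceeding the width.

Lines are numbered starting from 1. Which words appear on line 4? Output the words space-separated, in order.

Line 1: ['fast', 'to', 'tower'] (min_width=13, slack=5)
Line 2: ['laser', 'cloud'] (min_width=11, slack=7)
Line 3: ['problem', 'keyboard'] (min_width=16, slack=2)
Line 4: ['we', 'you', 'as', 'give'] (min_width=14, slack=4)
Line 5: ['have', 'distance', 'salt'] (min_width=18, slack=0)
Line 6: ['yellow', 'table'] (min_width=12, slack=6)
Line 7: ['banana', 'glass'] (min_width=12, slack=6)
Line 8: ['mineral'] (min_width=7, slack=11)

Answer: we you as give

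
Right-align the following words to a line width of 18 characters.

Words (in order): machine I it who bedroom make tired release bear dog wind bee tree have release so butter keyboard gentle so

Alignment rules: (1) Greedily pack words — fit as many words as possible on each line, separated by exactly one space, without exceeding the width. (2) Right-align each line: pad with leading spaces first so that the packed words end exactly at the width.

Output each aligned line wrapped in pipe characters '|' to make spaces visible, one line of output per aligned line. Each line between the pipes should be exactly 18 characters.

Line 1: ['machine', 'I', 'it', 'who'] (min_width=16, slack=2)
Line 2: ['bedroom', 'make', 'tired'] (min_width=18, slack=0)
Line 3: ['release', 'bear', 'dog'] (min_width=16, slack=2)
Line 4: ['wind', 'bee', 'tree', 'have'] (min_width=18, slack=0)
Line 5: ['release', 'so', 'butter'] (min_width=17, slack=1)
Line 6: ['keyboard', 'gentle', 'so'] (min_width=18, slack=0)

Answer: |  machine I it who|
|bedroom make tired|
|  release bear dog|
|wind bee tree have|
| release so butter|
|keyboard gentle so|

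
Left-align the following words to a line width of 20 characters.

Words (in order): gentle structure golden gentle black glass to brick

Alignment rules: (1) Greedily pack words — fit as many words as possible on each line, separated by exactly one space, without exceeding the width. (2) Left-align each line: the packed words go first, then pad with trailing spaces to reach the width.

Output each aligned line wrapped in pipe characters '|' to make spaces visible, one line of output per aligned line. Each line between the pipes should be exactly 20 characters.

Line 1: ['gentle', 'structure'] (min_width=16, slack=4)
Line 2: ['golden', 'gentle', 'black'] (min_width=19, slack=1)
Line 3: ['glass', 'to', 'brick'] (min_width=14, slack=6)

Answer: |gentle structure    |
|golden gentle black |
|glass to brick      |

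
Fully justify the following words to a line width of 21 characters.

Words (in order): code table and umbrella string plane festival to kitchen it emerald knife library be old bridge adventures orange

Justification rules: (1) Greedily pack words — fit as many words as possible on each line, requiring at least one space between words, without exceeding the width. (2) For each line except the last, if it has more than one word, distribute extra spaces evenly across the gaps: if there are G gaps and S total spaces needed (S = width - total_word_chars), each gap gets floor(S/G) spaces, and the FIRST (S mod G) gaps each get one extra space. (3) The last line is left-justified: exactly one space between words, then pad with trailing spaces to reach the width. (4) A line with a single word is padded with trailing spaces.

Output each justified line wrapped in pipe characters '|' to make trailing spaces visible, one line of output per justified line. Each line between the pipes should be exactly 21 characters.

Line 1: ['code', 'table', 'and'] (min_width=14, slack=7)
Line 2: ['umbrella', 'string', 'plane'] (min_width=21, slack=0)
Line 3: ['festival', 'to', 'kitchen'] (min_width=19, slack=2)
Line 4: ['it', 'emerald', 'knife'] (min_width=16, slack=5)
Line 5: ['library', 'be', 'old', 'bridge'] (min_width=21, slack=0)
Line 6: ['adventures', 'orange'] (min_width=17, slack=4)

Answer: |code     table    and|
|umbrella string plane|
|festival  to  kitchen|
|it    emerald   knife|
|library be old bridge|
|adventures orange    |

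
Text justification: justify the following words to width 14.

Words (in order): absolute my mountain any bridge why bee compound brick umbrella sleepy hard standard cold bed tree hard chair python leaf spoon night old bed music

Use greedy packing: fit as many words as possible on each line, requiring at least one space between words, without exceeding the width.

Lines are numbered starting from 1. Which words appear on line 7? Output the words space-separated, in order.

Answer: standard cold

Derivation:
Line 1: ['absolute', 'my'] (min_width=11, slack=3)
Line 2: ['mountain', 'any'] (min_width=12, slack=2)
Line 3: ['bridge', 'why', 'bee'] (min_width=14, slack=0)
Line 4: ['compound', 'brick'] (min_width=14, slack=0)
Line 5: ['umbrella'] (min_width=8, slack=6)
Line 6: ['sleepy', 'hard'] (min_width=11, slack=3)
Line 7: ['standard', 'cold'] (min_width=13, slack=1)
Line 8: ['bed', 'tree', 'hard'] (min_width=13, slack=1)
Line 9: ['chair', 'python'] (min_width=12, slack=2)
Line 10: ['leaf', 'spoon'] (min_width=10, slack=4)
Line 11: ['night', 'old', 'bed'] (min_width=13, slack=1)
Line 12: ['music'] (min_width=5, slack=9)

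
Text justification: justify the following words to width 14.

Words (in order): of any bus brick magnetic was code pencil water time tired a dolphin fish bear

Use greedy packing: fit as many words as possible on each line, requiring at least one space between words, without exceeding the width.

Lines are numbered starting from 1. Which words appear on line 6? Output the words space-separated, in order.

Answer: dolphin fish

Derivation:
Line 1: ['of', 'any', 'bus'] (min_width=10, slack=4)
Line 2: ['brick', 'magnetic'] (min_width=14, slack=0)
Line 3: ['was', 'code'] (min_width=8, slack=6)
Line 4: ['pencil', 'water'] (min_width=12, slack=2)
Line 5: ['time', 'tired', 'a'] (min_width=12, slack=2)
Line 6: ['dolphin', 'fish'] (min_width=12, slack=2)
Line 7: ['bear'] (min_width=4, slack=10)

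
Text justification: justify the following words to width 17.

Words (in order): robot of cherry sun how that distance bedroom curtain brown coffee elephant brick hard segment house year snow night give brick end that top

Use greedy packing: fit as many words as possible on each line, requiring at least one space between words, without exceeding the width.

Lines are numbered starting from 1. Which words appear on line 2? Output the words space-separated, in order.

Line 1: ['robot', 'of', 'cherry'] (min_width=15, slack=2)
Line 2: ['sun', 'how', 'that'] (min_width=12, slack=5)
Line 3: ['distance', 'bedroom'] (min_width=16, slack=1)
Line 4: ['curtain', 'brown'] (min_width=13, slack=4)
Line 5: ['coffee', 'elephant'] (min_width=15, slack=2)
Line 6: ['brick', 'hard'] (min_width=10, slack=7)
Line 7: ['segment', 'house'] (min_width=13, slack=4)
Line 8: ['year', 'snow', 'night'] (min_width=15, slack=2)
Line 9: ['give', 'brick', 'end'] (min_width=14, slack=3)
Line 10: ['that', 'top'] (min_width=8, slack=9)

Answer: sun how that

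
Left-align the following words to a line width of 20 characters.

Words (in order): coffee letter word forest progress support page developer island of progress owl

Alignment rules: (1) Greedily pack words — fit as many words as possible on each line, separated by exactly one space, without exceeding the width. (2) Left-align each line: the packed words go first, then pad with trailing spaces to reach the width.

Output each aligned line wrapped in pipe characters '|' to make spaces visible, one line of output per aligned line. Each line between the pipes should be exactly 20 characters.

Answer: |coffee letter word  |
|forest progress     |
|support page        |
|developer island of |
|progress owl        |

Derivation:
Line 1: ['coffee', 'letter', 'word'] (min_width=18, slack=2)
Line 2: ['forest', 'progress'] (min_width=15, slack=5)
Line 3: ['support', 'page'] (min_width=12, slack=8)
Line 4: ['developer', 'island', 'of'] (min_width=19, slack=1)
Line 5: ['progress', 'owl'] (min_width=12, slack=8)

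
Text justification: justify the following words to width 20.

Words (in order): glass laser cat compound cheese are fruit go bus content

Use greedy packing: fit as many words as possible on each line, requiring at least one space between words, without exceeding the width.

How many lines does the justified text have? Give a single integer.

Line 1: ['glass', 'laser', 'cat'] (min_width=15, slack=5)
Line 2: ['compound', 'cheese', 'are'] (min_width=19, slack=1)
Line 3: ['fruit', 'go', 'bus', 'content'] (min_width=20, slack=0)
Total lines: 3

Answer: 3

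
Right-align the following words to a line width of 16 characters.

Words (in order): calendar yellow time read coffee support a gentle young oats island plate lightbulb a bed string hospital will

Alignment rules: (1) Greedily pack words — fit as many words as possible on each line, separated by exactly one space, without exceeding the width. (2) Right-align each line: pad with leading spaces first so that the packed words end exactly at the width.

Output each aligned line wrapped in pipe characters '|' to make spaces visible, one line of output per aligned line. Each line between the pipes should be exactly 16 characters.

Answer: | calendar yellow|
|time read coffee|
|support a gentle|
|      young oats|
|    island plate|
| lightbulb a bed|
| string hospital|
|            will|

Derivation:
Line 1: ['calendar', 'yellow'] (min_width=15, slack=1)
Line 2: ['time', 'read', 'coffee'] (min_width=16, slack=0)
Line 3: ['support', 'a', 'gentle'] (min_width=16, slack=0)
Line 4: ['young', 'oats'] (min_width=10, slack=6)
Line 5: ['island', 'plate'] (min_width=12, slack=4)
Line 6: ['lightbulb', 'a', 'bed'] (min_width=15, slack=1)
Line 7: ['string', 'hospital'] (min_width=15, slack=1)
Line 8: ['will'] (min_width=4, slack=12)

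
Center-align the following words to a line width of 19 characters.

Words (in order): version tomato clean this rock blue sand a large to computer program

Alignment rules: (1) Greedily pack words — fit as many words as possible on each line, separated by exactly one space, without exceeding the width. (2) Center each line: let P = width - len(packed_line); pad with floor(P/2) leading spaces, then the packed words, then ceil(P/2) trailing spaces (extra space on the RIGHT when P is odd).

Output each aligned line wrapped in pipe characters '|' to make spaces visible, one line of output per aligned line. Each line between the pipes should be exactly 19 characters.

Answer: |  version tomato   |
|  clean this rock  |
| blue sand a large |
|to computer program|

Derivation:
Line 1: ['version', 'tomato'] (min_width=14, slack=5)
Line 2: ['clean', 'this', 'rock'] (min_width=15, slack=4)
Line 3: ['blue', 'sand', 'a', 'large'] (min_width=17, slack=2)
Line 4: ['to', 'computer', 'program'] (min_width=19, slack=0)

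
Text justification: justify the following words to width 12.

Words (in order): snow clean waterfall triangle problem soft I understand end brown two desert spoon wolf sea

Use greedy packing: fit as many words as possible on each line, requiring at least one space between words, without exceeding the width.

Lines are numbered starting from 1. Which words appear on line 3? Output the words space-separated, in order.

Answer: triangle

Derivation:
Line 1: ['snow', 'clean'] (min_width=10, slack=2)
Line 2: ['waterfall'] (min_width=9, slack=3)
Line 3: ['triangle'] (min_width=8, slack=4)
Line 4: ['problem', 'soft'] (min_width=12, slack=0)
Line 5: ['I', 'understand'] (min_width=12, slack=0)
Line 6: ['end', 'brown'] (min_width=9, slack=3)
Line 7: ['two', 'desert'] (min_width=10, slack=2)
Line 8: ['spoon', 'wolf'] (min_width=10, slack=2)
Line 9: ['sea'] (min_width=3, slack=9)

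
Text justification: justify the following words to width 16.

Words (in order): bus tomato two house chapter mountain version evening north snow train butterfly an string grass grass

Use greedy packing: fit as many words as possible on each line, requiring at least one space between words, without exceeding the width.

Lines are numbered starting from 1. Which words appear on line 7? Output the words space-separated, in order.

Answer: string grass

Derivation:
Line 1: ['bus', 'tomato', 'two'] (min_width=14, slack=2)
Line 2: ['house', 'chapter'] (min_width=13, slack=3)
Line 3: ['mountain', 'version'] (min_width=16, slack=0)
Line 4: ['evening', 'north'] (min_width=13, slack=3)
Line 5: ['snow', 'train'] (min_width=10, slack=6)
Line 6: ['butterfly', 'an'] (min_width=12, slack=4)
Line 7: ['string', 'grass'] (min_width=12, slack=4)
Line 8: ['grass'] (min_width=5, slack=11)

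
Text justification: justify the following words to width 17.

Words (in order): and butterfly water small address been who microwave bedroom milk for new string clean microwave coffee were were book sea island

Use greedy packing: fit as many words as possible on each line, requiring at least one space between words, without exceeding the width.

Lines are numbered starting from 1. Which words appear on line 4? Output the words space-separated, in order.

Line 1: ['and', 'butterfly'] (min_width=13, slack=4)
Line 2: ['water', 'small'] (min_width=11, slack=6)
Line 3: ['address', 'been', 'who'] (min_width=16, slack=1)
Line 4: ['microwave', 'bedroom'] (min_width=17, slack=0)
Line 5: ['milk', 'for', 'new'] (min_width=12, slack=5)
Line 6: ['string', 'clean'] (min_width=12, slack=5)
Line 7: ['microwave', 'coffee'] (min_width=16, slack=1)
Line 8: ['were', 'were', 'book'] (min_width=14, slack=3)
Line 9: ['sea', 'island'] (min_width=10, slack=7)

Answer: microwave bedroom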